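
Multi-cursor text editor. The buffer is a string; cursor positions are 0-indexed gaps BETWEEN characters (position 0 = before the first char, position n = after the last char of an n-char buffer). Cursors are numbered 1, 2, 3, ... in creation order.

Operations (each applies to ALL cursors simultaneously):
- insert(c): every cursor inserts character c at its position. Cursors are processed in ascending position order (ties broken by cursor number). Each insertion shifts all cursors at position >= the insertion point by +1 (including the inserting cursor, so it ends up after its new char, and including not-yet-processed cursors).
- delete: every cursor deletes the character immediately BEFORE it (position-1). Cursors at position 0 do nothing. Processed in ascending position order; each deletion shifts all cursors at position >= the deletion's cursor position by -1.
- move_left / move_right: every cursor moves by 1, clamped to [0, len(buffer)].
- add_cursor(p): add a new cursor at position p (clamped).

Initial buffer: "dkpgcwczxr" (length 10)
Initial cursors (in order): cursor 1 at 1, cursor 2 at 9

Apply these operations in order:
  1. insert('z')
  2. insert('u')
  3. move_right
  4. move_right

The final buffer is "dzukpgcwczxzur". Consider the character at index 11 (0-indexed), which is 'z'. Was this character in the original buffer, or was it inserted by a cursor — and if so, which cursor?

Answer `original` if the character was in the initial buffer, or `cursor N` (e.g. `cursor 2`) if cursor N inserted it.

Answer: cursor 2

Derivation:
After op 1 (insert('z')): buffer="dzkpgcwczxzr" (len 12), cursors c1@2 c2@11, authorship .1........2.
After op 2 (insert('u')): buffer="dzukpgcwczxzur" (len 14), cursors c1@3 c2@13, authorship .11........22.
After op 3 (move_right): buffer="dzukpgcwczxzur" (len 14), cursors c1@4 c2@14, authorship .11........22.
After op 4 (move_right): buffer="dzukpgcwczxzur" (len 14), cursors c1@5 c2@14, authorship .11........22.
Authorship (.=original, N=cursor N): . 1 1 . . . . . . . . 2 2 .
Index 11: author = 2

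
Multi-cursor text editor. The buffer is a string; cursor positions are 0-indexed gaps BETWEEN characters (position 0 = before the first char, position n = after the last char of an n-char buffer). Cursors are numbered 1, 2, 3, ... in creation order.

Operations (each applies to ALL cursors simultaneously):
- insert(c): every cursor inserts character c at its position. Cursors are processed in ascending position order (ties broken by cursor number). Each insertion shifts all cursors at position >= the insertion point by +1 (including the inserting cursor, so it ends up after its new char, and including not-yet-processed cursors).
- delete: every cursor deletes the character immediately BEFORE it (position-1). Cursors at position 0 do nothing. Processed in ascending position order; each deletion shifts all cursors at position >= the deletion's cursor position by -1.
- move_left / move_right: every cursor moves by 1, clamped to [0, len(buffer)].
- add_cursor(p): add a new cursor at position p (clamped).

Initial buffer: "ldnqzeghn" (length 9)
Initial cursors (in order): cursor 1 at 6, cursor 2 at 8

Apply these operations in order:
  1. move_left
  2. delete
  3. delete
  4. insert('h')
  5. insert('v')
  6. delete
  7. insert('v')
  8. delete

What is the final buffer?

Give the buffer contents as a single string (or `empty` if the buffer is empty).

Answer: ldnhhhn

Derivation:
After op 1 (move_left): buffer="ldnqzeghn" (len 9), cursors c1@5 c2@7, authorship .........
After op 2 (delete): buffer="ldnqehn" (len 7), cursors c1@4 c2@5, authorship .......
After op 3 (delete): buffer="ldnhn" (len 5), cursors c1@3 c2@3, authorship .....
After op 4 (insert('h')): buffer="ldnhhhn" (len 7), cursors c1@5 c2@5, authorship ...12..
After op 5 (insert('v')): buffer="ldnhhvvhn" (len 9), cursors c1@7 c2@7, authorship ...1212..
After op 6 (delete): buffer="ldnhhhn" (len 7), cursors c1@5 c2@5, authorship ...12..
After op 7 (insert('v')): buffer="ldnhhvvhn" (len 9), cursors c1@7 c2@7, authorship ...1212..
After op 8 (delete): buffer="ldnhhhn" (len 7), cursors c1@5 c2@5, authorship ...12..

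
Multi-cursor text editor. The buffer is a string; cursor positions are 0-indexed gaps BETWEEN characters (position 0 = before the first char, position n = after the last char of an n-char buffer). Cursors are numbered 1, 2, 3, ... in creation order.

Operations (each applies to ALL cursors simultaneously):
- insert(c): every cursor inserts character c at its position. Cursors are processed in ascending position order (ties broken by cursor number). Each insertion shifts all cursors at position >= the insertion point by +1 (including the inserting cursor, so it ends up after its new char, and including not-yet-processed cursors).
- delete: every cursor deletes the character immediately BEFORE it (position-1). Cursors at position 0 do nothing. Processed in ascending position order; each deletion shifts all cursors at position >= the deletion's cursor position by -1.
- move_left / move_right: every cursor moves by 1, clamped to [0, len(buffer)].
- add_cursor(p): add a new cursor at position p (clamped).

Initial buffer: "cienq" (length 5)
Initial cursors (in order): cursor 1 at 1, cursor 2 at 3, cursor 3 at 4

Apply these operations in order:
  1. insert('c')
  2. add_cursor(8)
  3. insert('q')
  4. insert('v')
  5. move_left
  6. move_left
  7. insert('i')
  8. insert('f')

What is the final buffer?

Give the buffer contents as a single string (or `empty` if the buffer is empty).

After op 1 (insert('c')): buffer="cciecncq" (len 8), cursors c1@2 c2@5 c3@7, authorship .1..2.3.
After op 2 (add_cursor(8)): buffer="cciecncq" (len 8), cursors c1@2 c2@5 c3@7 c4@8, authorship .1..2.3.
After op 3 (insert('q')): buffer="ccqiecqncqqq" (len 12), cursors c1@3 c2@7 c3@10 c4@12, authorship .11..22.33.4
After op 4 (insert('v')): buffer="ccqviecqvncqvqqv" (len 16), cursors c1@4 c2@9 c3@13 c4@16, authorship .111..222.333.44
After op 5 (move_left): buffer="ccqviecqvncqvqqv" (len 16), cursors c1@3 c2@8 c3@12 c4@15, authorship .111..222.333.44
After op 6 (move_left): buffer="ccqviecqvncqvqqv" (len 16), cursors c1@2 c2@7 c3@11 c4@14, authorship .111..222.333.44
After op 7 (insert('i')): buffer="cciqvieciqvnciqvqiqv" (len 20), cursors c1@3 c2@9 c3@14 c4@18, authorship .1111..2222.3333.444
After op 8 (insert('f')): buffer="ccifqviecifqvncifqvqifqv" (len 24), cursors c1@4 c2@11 c3@17 c4@22, authorship .11111..22222.33333.4444

Answer: ccifqviecifqvncifqvqifqv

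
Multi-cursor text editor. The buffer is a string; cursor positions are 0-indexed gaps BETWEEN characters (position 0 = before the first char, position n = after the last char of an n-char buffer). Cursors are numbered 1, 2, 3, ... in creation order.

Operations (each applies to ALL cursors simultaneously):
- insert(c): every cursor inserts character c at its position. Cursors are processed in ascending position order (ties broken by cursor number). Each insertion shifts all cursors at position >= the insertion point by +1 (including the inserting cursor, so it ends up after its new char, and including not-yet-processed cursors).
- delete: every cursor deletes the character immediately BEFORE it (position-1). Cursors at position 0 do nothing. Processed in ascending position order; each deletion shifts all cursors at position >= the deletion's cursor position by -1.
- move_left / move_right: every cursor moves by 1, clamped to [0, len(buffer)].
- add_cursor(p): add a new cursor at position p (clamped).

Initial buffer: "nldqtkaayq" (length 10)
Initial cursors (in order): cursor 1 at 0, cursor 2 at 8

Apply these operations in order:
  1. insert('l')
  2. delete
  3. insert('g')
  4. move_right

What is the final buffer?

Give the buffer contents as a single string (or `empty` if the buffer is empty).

Answer: gnldqtkaagyq

Derivation:
After op 1 (insert('l')): buffer="lnldqtkaalyq" (len 12), cursors c1@1 c2@10, authorship 1........2..
After op 2 (delete): buffer="nldqtkaayq" (len 10), cursors c1@0 c2@8, authorship ..........
After op 3 (insert('g')): buffer="gnldqtkaagyq" (len 12), cursors c1@1 c2@10, authorship 1........2..
After op 4 (move_right): buffer="gnldqtkaagyq" (len 12), cursors c1@2 c2@11, authorship 1........2..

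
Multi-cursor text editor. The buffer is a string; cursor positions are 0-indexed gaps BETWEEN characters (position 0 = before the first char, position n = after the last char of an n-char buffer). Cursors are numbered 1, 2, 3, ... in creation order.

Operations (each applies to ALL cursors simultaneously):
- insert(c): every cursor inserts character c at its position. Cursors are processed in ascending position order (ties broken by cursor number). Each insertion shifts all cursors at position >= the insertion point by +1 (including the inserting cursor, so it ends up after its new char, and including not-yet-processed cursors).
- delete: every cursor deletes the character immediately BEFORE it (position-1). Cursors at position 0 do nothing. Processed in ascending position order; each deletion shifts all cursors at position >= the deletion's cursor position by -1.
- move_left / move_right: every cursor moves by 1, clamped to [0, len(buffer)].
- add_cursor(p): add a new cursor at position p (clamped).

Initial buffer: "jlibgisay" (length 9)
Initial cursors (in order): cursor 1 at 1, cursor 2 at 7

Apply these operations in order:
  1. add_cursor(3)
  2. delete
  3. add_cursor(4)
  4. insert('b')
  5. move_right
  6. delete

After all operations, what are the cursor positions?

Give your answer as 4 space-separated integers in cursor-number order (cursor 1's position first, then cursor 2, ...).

Answer: 1 5 2 5

Derivation:
After op 1 (add_cursor(3)): buffer="jlibgisay" (len 9), cursors c1@1 c3@3 c2@7, authorship .........
After op 2 (delete): buffer="lbgiay" (len 6), cursors c1@0 c3@1 c2@4, authorship ......
After op 3 (add_cursor(4)): buffer="lbgiay" (len 6), cursors c1@0 c3@1 c2@4 c4@4, authorship ......
After op 4 (insert('b')): buffer="blbbgibbay" (len 10), cursors c1@1 c3@3 c2@8 c4@8, authorship 1.3...24..
After op 5 (move_right): buffer="blbbgibbay" (len 10), cursors c1@2 c3@4 c2@9 c4@9, authorship 1.3...24..
After op 6 (delete): buffer="bbgiby" (len 6), cursors c1@1 c3@2 c2@5 c4@5, authorship 13..2.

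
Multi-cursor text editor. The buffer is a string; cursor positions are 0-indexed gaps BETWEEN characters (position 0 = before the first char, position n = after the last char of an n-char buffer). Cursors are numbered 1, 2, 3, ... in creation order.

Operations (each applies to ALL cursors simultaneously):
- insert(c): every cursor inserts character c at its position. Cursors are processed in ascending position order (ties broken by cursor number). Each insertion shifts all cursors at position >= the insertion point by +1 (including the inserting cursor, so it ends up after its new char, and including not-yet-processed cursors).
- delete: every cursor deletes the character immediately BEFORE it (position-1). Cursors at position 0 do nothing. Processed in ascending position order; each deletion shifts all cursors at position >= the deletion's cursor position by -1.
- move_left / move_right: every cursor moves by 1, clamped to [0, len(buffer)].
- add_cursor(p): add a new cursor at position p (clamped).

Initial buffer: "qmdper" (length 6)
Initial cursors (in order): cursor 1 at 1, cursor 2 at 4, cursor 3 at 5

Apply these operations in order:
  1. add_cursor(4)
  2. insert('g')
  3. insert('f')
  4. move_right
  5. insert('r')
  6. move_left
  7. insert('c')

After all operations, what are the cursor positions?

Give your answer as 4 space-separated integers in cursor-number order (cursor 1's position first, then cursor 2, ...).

After op 1 (add_cursor(4)): buffer="qmdper" (len 6), cursors c1@1 c2@4 c4@4 c3@5, authorship ......
After op 2 (insert('g')): buffer="qgmdpggegr" (len 10), cursors c1@2 c2@7 c4@7 c3@9, authorship .1...24.3.
After op 3 (insert('f')): buffer="qgfmdpggffegfr" (len 14), cursors c1@3 c2@10 c4@10 c3@13, authorship .11...2424.33.
After op 4 (move_right): buffer="qgfmdpggffegfr" (len 14), cursors c1@4 c2@11 c4@11 c3@14, authorship .11...2424.33.
After op 5 (insert('r')): buffer="qgfmrdpggfferrgfrr" (len 18), cursors c1@5 c2@14 c4@14 c3@18, authorship .11.1..2424.2433.3
After op 6 (move_left): buffer="qgfmrdpggfferrgfrr" (len 18), cursors c1@4 c2@13 c4@13 c3@17, authorship .11.1..2424.2433.3
After op 7 (insert('c')): buffer="qgfmcrdpggfferccrgfrcr" (len 22), cursors c1@5 c2@16 c4@16 c3@21, authorship .11.11..2424.224433.33

Answer: 5 16 21 16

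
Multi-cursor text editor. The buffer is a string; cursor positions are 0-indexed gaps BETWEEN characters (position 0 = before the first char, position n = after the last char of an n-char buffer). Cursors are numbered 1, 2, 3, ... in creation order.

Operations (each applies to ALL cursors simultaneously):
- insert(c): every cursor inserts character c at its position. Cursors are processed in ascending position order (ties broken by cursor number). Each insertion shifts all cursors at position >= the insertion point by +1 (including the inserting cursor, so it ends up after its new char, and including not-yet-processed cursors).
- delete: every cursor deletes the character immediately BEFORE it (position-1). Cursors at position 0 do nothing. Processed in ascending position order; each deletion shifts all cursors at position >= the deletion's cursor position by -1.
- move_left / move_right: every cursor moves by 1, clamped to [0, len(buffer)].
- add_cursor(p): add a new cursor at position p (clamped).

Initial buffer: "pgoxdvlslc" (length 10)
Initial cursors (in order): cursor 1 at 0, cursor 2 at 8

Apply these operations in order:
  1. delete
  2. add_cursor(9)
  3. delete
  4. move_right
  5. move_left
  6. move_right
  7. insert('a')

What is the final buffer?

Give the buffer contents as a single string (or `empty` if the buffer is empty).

After op 1 (delete): buffer="pgoxdvllc" (len 9), cursors c1@0 c2@7, authorship .........
After op 2 (add_cursor(9)): buffer="pgoxdvllc" (len 9), cursors c1@0 c2@7 c3@9, authorship .........
After op 3 (delete): buffer="pgoxdvl" (len 7), cursors c1@0 c2@6 c3@7, authorship .......
After op 4 (move_right): buffer="pgoxdvl" (len 7), cursors c1@1 c2@7 c3@7, authorship .......
After op 5 (move_left): buffer="pgoxdvl" (len 7), cursors c1@0 c2@6 c3@6, authorship .......
After op 6 (move_right): buffer="pgoxdvl" (len 7), cursors c1@1 c2@7 c3@7, authorship .......
After op 7 (insert('a')): buffer="pagoxdvlaa" (len 10), cursors c1@2 c2@10 c3@10, authorship .1......23

Answer: pagoxdvlaa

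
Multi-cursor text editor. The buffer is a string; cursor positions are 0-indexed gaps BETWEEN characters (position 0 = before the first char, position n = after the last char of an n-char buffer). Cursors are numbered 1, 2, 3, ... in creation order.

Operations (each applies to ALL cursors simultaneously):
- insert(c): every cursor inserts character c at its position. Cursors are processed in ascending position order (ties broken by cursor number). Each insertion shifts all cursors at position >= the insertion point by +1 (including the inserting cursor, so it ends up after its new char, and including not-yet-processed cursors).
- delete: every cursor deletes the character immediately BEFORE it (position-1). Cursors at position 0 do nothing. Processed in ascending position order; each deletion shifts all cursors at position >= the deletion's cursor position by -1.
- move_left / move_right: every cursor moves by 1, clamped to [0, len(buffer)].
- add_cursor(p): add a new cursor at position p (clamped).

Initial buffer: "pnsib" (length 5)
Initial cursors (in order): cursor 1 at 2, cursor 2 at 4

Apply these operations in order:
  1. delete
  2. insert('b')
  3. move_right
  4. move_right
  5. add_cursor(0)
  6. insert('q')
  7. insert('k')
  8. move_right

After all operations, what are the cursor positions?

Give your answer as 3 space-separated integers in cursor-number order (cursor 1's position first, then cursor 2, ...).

Answer: 9 11 3

Derivation:
After op 1 (delete): buffer="psb" (len 3), cursors c1@1 c2@2, authorship ...
After op 2 (insert('b')): buffer="pbsbb" (len 5), cursors c1@2 c2@4, authorship .1.2.
After op 3 (move_right): buffer="pbsbb" (len 5), cursors c1@3 c2@5, authorship .1.2.
After op 4 (move_right): buffer="pbsbb" (len 5), cursors c1@4 c2@5, authorship .1.2.
After op 5 (add_cursor(0)): buffer="pbsbb" (len 5), cursors c3@0 c1@4 c2@5, authorship .1.2.
After op 6 (insert('q')): buffer="qpbsbqbq" (len 8), cursors c3@1 c1@6 c2@8, authorship 3.1.21.2
After op 7 (insert('k')): buffer="qkpbsbqkbqk" (len 11), cursors c3@2 c1@8 c2@11, authorship 33.1.211.22
After op 8 (move_right): buffer="qkpbsbqkbqk" (len 11), cursors c3@3 c1@9 c2@11, authorship 33.1.211.22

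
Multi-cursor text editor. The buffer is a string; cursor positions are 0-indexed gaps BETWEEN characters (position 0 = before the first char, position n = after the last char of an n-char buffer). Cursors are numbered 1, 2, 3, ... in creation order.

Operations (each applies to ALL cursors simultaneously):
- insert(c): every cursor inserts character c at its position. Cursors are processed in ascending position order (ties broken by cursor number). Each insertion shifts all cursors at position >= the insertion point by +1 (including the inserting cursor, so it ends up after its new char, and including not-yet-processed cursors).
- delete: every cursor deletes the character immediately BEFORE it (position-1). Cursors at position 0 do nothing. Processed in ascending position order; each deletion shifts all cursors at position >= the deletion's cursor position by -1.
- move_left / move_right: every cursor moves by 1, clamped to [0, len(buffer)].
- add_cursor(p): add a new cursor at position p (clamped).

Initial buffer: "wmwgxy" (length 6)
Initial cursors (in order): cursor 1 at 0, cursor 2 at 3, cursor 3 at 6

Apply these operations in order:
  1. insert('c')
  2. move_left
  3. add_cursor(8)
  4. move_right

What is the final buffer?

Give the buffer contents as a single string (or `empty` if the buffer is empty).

Answer: cwmwcgxyc

Derivation:
After op 1 (insert('c')): buffer="cwmwcgxyc" (len 9), cursors c1@1 c2@5 c3@9, authorship 1...2...3
After op 2 (move_left): buffer="cwmwcgxyc" (len 9), cursors c1@0 c2@4 c3@8, authorship 1...2...3
After op 3 (add_cursor(8)): buffer="cwmwcgxyc" (len 9), cursors c1@0 c2@4 c3@8 c4@8, authorship 1...2...3
After op 4 (move_right): buffer="cwmwcgxyc" (len 9), cursors c1@1 c2@5 c3@9 c4@9, authorship 1...2...3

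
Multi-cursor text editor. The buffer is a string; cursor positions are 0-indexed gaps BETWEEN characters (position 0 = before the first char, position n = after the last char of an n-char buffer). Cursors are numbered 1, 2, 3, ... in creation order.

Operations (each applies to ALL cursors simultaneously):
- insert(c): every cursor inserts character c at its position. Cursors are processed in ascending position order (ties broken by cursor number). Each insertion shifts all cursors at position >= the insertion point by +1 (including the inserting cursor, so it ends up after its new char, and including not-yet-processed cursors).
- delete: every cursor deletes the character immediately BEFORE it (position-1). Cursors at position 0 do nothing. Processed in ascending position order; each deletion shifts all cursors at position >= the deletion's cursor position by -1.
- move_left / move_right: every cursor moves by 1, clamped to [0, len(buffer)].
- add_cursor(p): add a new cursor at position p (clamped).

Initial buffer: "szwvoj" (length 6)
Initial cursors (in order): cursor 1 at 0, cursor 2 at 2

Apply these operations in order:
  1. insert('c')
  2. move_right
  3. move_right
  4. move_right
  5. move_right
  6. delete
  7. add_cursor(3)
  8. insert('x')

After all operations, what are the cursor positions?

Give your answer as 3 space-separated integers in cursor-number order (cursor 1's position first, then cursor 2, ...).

Answer: 6 9 4

Derivation:
After op 1 (insert('c')): buffer="cszcwvoj" (len 8), cursors c1@1 c2@4, authorship 1..2....
After op 2 (move_right): buffer="cszcwvoj" (len 8), cursors c1@2 c2@5, authorship 1..2....
After op 3 (move_right): buffer="cszcwvoj" (len 8), cursors c1@3 c2@6, authorship 1..2....
After op 4 (move_right): buffer="cszcwvoj" (len 8), cursors c1@4 c2@7, authorship 1..2....
After op 5 (move_right): buffer="cszcwvoj" (len 8), cursors c1@5 c2@8, authorship 1..2....
After op 6 (delete): buffer="cszcvo" (len 6), cursors c1@4 c2@6, authorship 1..2..
After op 7 (add_cursor(3)): buffer="cszcvo" (len 6), cursors c3@3 c1@4 c2@6, authorship 1..2..
After op 8 (insert('x')): buffer="cszxcxvox" (len 9), cursors c3@4 c1@6 c2@9, authorship 1..321..2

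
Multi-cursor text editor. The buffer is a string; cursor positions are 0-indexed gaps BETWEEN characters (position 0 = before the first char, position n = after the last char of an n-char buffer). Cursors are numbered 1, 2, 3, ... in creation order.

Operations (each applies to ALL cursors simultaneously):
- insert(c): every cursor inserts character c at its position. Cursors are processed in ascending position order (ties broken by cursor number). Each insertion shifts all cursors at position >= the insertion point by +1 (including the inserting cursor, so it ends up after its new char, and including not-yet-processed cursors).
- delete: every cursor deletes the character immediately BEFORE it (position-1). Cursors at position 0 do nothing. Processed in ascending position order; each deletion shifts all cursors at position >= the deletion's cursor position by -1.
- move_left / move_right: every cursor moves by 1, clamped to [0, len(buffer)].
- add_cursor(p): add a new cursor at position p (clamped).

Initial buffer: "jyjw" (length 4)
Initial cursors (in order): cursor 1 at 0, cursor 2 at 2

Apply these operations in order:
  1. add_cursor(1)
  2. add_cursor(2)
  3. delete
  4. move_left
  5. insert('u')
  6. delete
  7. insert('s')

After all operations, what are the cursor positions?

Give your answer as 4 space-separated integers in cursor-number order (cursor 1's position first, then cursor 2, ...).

After op 1 (add_cursor(1)): buffer="jyjw" (len 4), cursors c1@0 c3@1 c2@2, authorship ....
After op 2 (add_cursor(2)): buffer="jyjw" (len 4), cursors c1@0 c3@1 c2@2 c4@2, authorship ....
After op 3 (delete): buffer="jw" (len 2), cursors c1@0 c2@0 c3@0 c4@0, authorship ..
After op 4 (move_left): buffer="jw" (len 2), cursors c1@0 c2@0 c3@0 c4@0, authorship ..
After op 5 (insert('u')): buffer="uuuujw" (len 6), cursors c1@4 c2@4 c3@4 c4@4, authorship 1234..
After op 6 (delete): buffer="jw" (len 2), cursors c1@0 c2@0 c3@0 c4@0, authorship ..
After op 7 (insert('s')): buffer="ssssjw" (len 6), cursors c1@4 c2@4 c3@4 c4@4, authorship 1234..

Answer: 4 4 4 4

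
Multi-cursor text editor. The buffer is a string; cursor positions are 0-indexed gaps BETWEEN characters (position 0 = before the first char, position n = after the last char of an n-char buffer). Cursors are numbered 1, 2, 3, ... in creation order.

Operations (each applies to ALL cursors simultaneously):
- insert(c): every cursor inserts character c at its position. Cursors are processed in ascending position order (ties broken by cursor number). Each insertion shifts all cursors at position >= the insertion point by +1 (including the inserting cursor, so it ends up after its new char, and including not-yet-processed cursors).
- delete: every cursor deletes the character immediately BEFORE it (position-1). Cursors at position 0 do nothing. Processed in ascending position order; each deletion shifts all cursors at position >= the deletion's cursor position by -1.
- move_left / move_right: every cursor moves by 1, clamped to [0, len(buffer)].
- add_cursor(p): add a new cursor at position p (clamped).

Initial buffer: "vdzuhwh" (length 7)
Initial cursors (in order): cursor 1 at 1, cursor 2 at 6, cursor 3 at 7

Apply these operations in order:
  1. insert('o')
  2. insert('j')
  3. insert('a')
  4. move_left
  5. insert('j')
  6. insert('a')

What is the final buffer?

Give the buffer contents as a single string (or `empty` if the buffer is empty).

After op 1 (insert('o')): buffer="vodzuhwoho" (len 10), cursors c1@2 c2@8 c3@10, authorship .1.....2.3
After op 2 (insert('j')): buffer="vojdzuhwojhoj" (len 13), cursors c1@3 c2@10 c3@13, authorship .11.....22.33
After op 3 (insert('a')): buffer="vojadzuhwojahoja" (len 16), cursors c1@4 c2@12 c3@16, authorship .111.....222.333
After op 4 (move_left): buffer="vojadzuhwojahoja" (len 16), cursors c1@3 c2@11 c3@15, authorship .111.....222.333
After op 5 (insert('j')): buffer="vojjadzuhwojjahojja" (len 19), cursors c1@4 c2@13 c3@18, authorship .1111.....2222.3333
After op 6 (insert('a')): buffer="vojjaadzuhwojjaahojjaa" (len 22), cursors c1@5 c2@15 c3@21, authorship .11111.....22222.33333

Answer: vojjaadzuhwojjaahojjaa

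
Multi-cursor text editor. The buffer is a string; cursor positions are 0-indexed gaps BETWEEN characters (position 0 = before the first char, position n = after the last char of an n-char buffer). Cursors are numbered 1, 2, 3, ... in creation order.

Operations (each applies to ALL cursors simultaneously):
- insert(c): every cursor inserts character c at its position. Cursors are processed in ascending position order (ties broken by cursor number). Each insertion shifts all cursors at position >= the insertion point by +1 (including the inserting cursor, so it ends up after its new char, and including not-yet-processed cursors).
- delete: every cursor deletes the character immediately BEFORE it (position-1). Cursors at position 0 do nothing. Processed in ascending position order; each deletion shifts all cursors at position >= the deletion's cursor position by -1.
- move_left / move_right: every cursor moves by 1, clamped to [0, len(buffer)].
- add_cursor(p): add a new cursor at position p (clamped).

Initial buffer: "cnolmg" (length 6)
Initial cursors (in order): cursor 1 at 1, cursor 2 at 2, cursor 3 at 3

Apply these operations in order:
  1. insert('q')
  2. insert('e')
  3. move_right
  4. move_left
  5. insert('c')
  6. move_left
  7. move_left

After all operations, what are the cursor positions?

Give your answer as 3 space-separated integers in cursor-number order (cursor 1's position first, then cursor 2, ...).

Answer: 2 6 10

Derivation:
After op 1 (insert('q')): buffer="cqnqoqlmg" (len 9), cursors c1@2 c2@4 c3@6, authorship .1.2.3...
After op 2 (insert('e')): buffer="cqenqeoqelmg" (len 12), cursors c1@3 c2@6 c3@9, authorship .11.22.33...
After op 3 (move_right): buffer="cqenqeoqelmg" (len 12), cursors c1@4 c2@7 c3@10, authorship .11.22.33...
After op 4 (move_left): buffer="cqenqeoqelmg" (len 12), cursors c1@3 c2@6 c3@9, authorship .11.22.33...
After op 5 (insert('c')): buffer="cqecnqecoqeclmg" (len 15), cursors c1@4 c2@8 c3@12, authorship .111.222.333...
After op 6 (move_left): buffer="cqecnqecoqeclmg" (len 15), cursors c1@3 c2@7 c3@11, authorship .111.222.333...
After op 7 (move_left): buffer="cqecnqecoqeclmg" (len 15), cursors c1@2 c2@6 c3@10, authorship .111.222.333...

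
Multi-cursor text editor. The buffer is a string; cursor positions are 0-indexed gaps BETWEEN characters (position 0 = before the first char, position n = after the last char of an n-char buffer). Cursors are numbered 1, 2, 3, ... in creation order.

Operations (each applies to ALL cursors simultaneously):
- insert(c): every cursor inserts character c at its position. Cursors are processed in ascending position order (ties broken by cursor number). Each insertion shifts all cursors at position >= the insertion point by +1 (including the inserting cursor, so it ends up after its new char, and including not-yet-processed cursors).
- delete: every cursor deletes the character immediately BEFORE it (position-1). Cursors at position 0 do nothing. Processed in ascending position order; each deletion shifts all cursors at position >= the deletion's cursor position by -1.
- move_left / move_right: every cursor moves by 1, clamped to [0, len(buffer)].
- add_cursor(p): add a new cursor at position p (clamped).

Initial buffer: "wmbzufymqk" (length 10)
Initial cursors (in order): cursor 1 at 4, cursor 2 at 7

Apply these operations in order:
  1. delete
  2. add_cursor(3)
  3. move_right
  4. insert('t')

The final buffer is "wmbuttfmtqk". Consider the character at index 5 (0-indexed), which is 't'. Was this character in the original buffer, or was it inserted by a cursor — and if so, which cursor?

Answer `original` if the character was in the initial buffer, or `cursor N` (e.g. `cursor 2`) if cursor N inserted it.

After op 1 (delete): buffer="wmbufmqk" (len 8), cursors c1@3 c2@5, authorship ........
After op 2 (add_cursor(3)): buffer="wmbufmqk" (len 8), cursors c1@3 c3@3 c2@5, authorship ........
After op 3 (move_right): buffer="wmbufmqk" (len 8), cursors c1@4 c3@4 c2@6, authorship ........
After op 4 (insert('t')): buffer="wmbuttfmtqk" (len 11), cursors c1@6 c3@6 c2@9, authorship ....13..2..
Authorship (.=original, N=cursor N): . . . . 1 3 . . 2 . .
Index 5: author = 3

Answer: cursor 3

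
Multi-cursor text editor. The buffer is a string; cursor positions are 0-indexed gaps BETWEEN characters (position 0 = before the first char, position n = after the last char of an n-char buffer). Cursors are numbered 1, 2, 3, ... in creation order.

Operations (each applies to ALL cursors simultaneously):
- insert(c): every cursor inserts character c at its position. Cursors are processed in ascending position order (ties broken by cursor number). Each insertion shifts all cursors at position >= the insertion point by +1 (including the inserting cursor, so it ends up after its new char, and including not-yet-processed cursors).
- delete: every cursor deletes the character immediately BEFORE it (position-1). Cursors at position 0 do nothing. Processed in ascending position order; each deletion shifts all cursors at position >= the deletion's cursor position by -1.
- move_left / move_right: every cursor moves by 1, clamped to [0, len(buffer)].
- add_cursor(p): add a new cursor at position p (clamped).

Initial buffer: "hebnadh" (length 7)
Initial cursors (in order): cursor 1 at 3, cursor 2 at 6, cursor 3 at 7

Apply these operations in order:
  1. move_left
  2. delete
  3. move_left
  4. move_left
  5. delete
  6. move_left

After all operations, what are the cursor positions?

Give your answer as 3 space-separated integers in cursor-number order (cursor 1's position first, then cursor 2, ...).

After op 1 (move_left): buffer="hebnadh" (len 7), cursors c1@2 c2@5 c3@6, authorship .......
After op 2 (delete): buffer="hbnh" (len 4), cursors c1@1 c2@3 c3@3, authorship ....
After op 3 (move_left): buffer="hbnh" (len 4), cursors c1@0 c2@2 c3@2, authorship ....
After op 4 (move_left): buffer="hbnh" (len 4), cursors c1@0 c2@1 c3@1, authorship ....
After op 5 (delete): buffer="bnh" (len 3), cursors c1@0 c2@0 c3@0, authorship ...
After op 6 (move_left): buffer="bnh" (len 3), cursors c1@0 c2@0 c3@0, authorship ...

Answer: 0 0 0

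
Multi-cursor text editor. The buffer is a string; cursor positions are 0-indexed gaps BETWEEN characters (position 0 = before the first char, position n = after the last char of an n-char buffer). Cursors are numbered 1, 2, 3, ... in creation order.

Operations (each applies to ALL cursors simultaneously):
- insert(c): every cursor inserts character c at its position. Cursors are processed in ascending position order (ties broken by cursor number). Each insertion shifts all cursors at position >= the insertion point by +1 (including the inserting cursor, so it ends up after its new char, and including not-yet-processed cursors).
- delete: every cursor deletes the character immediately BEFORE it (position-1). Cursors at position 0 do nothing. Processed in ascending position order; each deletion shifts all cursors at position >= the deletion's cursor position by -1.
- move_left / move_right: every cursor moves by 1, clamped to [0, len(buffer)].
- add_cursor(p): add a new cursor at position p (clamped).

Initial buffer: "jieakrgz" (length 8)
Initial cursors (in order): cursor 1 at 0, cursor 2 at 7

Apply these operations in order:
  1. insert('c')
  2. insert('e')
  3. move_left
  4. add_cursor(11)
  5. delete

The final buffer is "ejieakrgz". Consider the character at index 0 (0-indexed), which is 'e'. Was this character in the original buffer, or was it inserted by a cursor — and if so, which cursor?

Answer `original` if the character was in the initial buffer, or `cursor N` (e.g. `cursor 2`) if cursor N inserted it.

After op 1 (insert('c')): buffer="cjieakrgcz" (len 10), cursors c1@1 c2@9, authorship 1.......2.
After op 2 (insert('e')): buffer="cejieakrgcez" (len 12), cursors c1@2 c2@11, authorship 11.......22.
After op 3 (move_left): buffer="cejieakrgcez" (len 12), cursors c1@1 c2@10, authorship 11.......22.
After op 4 (add_cursor(11)): buffer="cejieakrgcez" (len 12), cursors c1@1 c2@10 c3@11, authorship 11.......22.
After op 5 (delete): buffer="ejieakrgz" (len 9), cursors c1@0 c2@8 c3@8, authorship 1........
Authorship (.=original, N=cursor N): 1 . . . . . . . .
Index 0: author = 1

Answer: cursor 1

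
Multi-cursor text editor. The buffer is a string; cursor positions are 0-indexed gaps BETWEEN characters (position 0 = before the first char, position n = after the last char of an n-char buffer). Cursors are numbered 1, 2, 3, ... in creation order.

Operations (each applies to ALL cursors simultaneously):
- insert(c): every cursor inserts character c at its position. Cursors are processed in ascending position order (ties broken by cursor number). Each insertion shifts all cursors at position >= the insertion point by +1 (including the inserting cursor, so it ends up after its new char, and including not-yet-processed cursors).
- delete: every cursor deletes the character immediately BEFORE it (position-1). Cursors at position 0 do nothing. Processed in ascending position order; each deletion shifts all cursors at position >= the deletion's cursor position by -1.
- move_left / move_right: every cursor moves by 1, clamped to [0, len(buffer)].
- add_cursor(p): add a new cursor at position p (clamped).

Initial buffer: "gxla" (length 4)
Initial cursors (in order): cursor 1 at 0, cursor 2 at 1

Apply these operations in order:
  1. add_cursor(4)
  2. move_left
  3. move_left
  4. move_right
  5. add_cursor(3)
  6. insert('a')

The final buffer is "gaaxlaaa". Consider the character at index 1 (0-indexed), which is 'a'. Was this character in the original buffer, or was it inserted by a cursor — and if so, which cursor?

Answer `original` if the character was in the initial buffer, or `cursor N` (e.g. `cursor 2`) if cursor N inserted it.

Answer: cursor 1

Derivation:
After op 1 (add_cursor(4)): buffer="gxla" (len 4), cursors c1@0 c2@1 c3@4, authorship ....
After op 2 (move_left): buffer="gxla" (len 4), cursors c1@0 c2@0 c3@3, authorship ....
After op 3 (move_left): buffer="gxla" (len 4), cursors c1@0 c2@0 c3@2, authorship ....
After op 4 (move_right): buffer="gxla" (len 4), cursors c1@1 c2@1 c3@3, authorship ....
After op 5 (add_cursor(3)): buffer="gxla" (len 4), cursors c1@1 c2@1 c3@3 c4@3, authorship ....
After op 6 (insert('a')): buffer="gaaxlaaa" (len 8), cursors c1@3 c2@3 c3@7 c4@7, authorship .12..34.
Authorship (.=original, N=cursor N): . 1 2 . . 3 4 .
Index 1: author = 1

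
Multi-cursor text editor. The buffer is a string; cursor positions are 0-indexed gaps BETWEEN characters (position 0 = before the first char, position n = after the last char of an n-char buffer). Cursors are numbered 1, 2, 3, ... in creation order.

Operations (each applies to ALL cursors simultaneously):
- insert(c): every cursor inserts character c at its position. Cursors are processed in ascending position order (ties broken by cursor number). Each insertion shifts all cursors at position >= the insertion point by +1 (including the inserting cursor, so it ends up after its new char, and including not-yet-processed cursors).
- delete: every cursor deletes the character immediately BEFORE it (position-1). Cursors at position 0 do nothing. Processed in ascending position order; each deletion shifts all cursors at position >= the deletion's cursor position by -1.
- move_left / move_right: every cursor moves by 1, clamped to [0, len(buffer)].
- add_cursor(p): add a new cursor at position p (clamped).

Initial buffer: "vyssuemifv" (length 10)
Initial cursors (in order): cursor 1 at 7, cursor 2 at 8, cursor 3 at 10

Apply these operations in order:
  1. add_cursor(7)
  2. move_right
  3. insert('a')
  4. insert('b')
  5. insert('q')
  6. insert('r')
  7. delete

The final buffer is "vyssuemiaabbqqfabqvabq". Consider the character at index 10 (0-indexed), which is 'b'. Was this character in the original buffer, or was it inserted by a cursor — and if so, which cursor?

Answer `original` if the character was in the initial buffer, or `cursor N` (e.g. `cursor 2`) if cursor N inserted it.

After op 1 (add_cursor(7)): buffer="vyssuemifv" (len 10), cursors c1@7 c4@7 c2@8 c3@10, authorship ..........
After op 2 (move_right): buffer="vyssuemifv" (len 10), cursors c1@8 c4@8 c2@9 c3@10, authorship ..........
After op 3 (insert('a')): buffer="vyssuemiaafava" (len 14), cursors c1@10 c4@10 c2@12 c3@14, authorship ........14.2.3
After op 4 (insert('b')): buffer="vyssuemiaabbfabvab" (len 18), cursors c1@12 c4@12 c2@15 c3@18, authorship ........1414.22.33
After op 5 (insert('q')): buffer="vyssuemiaabbqqfabqvabq" (len 22), cursors c1@14 c4@14 c2@18 c3@22, authorship ........141414.222.333
After op 6 (insert('r')): buffer="vyssuemiaabbqqrrfabqrvabqr" (len 26), cursors c1@16 c4@16 c2@21 c3@26, authorship ........14141414.2222.3333
After op 7 (delete): buffer="vyssuemiaabbqqfabqvabq" (len 22), cursors c1@14 c4@14 c2@18 c3@22, authorship ........141414.222.333
Authorship (.=original, N=cursor N): . . . . . . . . 1 4 1 4 1 4 . 2 2 2 . 3 3 3
Index 10: author = 1

Answer: cursor 1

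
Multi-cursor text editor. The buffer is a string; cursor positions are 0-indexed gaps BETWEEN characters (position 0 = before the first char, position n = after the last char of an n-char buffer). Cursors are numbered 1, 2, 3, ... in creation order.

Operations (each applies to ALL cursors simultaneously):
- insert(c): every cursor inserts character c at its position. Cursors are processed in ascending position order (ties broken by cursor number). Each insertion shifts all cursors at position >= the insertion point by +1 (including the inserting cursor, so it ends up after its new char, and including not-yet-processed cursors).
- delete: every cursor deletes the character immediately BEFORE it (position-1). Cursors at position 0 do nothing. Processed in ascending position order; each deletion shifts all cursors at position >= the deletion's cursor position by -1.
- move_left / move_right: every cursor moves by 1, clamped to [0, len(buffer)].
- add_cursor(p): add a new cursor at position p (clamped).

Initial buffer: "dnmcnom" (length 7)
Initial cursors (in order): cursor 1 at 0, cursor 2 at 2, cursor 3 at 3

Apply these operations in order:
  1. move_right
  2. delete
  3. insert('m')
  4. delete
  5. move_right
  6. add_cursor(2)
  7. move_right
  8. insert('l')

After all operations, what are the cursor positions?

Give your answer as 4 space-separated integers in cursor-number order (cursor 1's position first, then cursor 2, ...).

After op 1 (move_right): buffer="dnmcnom" (len 7), cursors c1@1 c2@3 c3@4, authorship .......
After op 2 (delete): buffer="nnom" (len 4), cursors c1@0 c2@1 c3@1, authorship ....
After op 3 (insert('m')): buffer="mnmmnom" (len 7), cursors c1@1 c2@4 c3@4, authorship 1.23...
After op 4 (delete): buffer="nnom" (len 4), cursors c1@0 c2@1 c3@1, authorship ....
After op 5 (move_right): buffer="nnom" (len 4), cursors c1@1 c2@2 c3@2, authorship ....
After op 6 (add_cursor(2)): buffer="nnom" (len 4), cursors c1@1 c2@2 c3@2 c4@2, authorship ....
After op 7 (move_right): buffer="nnom" (len 4), cursors c1@2 c2@3 c3@3 c4@3, authorship ....
After op 8 (insert('l')): buffer="nnlolllm" (len 8), cursors c1@3 c2@7 c3@7 c4@7, authorship ..1.234.

Answer: 3 7 7 7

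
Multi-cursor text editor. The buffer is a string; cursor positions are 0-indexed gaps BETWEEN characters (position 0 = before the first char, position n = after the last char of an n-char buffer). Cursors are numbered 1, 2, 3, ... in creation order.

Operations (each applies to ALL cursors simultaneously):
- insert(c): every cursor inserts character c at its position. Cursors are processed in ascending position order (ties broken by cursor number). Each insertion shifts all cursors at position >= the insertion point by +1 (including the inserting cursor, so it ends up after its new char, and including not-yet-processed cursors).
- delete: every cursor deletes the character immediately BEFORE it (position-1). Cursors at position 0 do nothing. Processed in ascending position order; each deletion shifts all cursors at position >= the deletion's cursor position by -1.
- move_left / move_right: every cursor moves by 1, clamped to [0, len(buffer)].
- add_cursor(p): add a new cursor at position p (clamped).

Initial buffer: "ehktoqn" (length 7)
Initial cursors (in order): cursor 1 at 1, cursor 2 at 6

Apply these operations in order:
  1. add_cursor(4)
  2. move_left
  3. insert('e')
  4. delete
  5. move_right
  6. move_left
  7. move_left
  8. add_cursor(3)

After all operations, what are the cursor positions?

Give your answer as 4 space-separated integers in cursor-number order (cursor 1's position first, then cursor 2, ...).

Answer: 0 4 2 3

Derivation:
After op 1 (add_cursor(4)): buffer="ehktoqn" (len 7), cursors c1@1 c3@4 c2@6, authorship .......
After op 2 (move_left): buffer="ehktoqn" (len 7), cursors c1@0 c3@3 c2@5, authorship .......
After op 3 (insert('e')): buffer="eehketoeqn" (len 10), cursors c1@1 c3@5 c2@8, authorship 1...3..2..
After op 4 (delete): buffer="ehktoqn" (len 7), cursors c1@0 c3@3 c2@5, authorship .......
After op 5 (move_right): buffer="ehktoqn" (len 7), cursors c1@1 c3@4 c2@6, authorship .......
After op 6 (move_left): buffer="ehktoqn" (len 7), cursors c1@0 c3@3 c2@5, authorship .......
After op 7 (move_left): buffer="ehktoqn" (len 7), cursors c1@0 c3@2 c2@4, authorship .......
After op 8 (add_cursor(3)): buffer="ehktoqn" (len 7), cursors c1@0 c3@2 c4@3 c2@4, authorship .......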